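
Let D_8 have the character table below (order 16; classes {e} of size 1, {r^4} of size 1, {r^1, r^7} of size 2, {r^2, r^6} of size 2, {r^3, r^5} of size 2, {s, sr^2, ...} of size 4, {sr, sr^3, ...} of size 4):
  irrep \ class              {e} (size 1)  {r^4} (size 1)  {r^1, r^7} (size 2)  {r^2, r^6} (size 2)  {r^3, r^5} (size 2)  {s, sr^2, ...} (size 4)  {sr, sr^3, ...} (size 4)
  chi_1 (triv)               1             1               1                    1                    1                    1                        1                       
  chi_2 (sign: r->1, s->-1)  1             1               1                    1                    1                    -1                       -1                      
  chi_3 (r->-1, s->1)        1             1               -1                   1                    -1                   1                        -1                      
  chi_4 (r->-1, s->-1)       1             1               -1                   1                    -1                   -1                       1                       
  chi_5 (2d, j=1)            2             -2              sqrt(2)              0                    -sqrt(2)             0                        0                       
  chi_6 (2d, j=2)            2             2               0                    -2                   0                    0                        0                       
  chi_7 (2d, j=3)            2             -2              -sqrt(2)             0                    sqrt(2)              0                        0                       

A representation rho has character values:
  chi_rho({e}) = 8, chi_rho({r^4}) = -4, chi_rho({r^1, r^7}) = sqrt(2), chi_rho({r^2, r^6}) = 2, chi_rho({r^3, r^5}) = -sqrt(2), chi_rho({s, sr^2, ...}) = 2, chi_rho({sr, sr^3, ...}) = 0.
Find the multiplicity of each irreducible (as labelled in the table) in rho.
Multiplicities: chi_1: 1, chi_2: 0, chi_3: 1, chi_4: 0, chi_5: 2, chi_6: 0, chi_7: 1.

Details: Use <chi_rho, chi> = (1/|G|) sum_C |C| * chi_rho(C) * conj(chi(C)) with |G| = 16 for each irreducible chi in the table:
  <chi_rho, chi_1> = (1/16)[1*(8)*conj(1) + 1*(-4)*conj(1) + 2*(sqrt(2))*conj(1) + 2*(2)*conj(1) + 2*(-sqrt(2))*conj(1) + 4*(2)*conj(1) + 4*(0)*conj(1)]
      = (1/16)[(8) + (-4) + (2*sqrt(2)) + (4) + (-2*sqrt(2)) + (8) + (0)] = 16/16 = 1
  <chi_rho, chi_2> = (1/16)[1*(8)*conj(1) + 1*(-4)*conj(1) + 2*(sqrt(2))*conj(1) + 2*(2)*conj(1) + 2*(-sqrt(2))*conj(1) + 4*(2)*conj(-1) + 4*(0)*conj(-1)]
      = (1/16)[(8) + (-4) + (2*sqrt(2)) + (4) + (-2*sqrt(2)) + (-8) + (0)] = 0/16 = 0
  <chi_rho, chi_3> = (1/16)[1*(8)*conj(1) + 1*(-4)*conj(1) + 2*(sqrt(2))*conj(-1) + 2*(2)*conj(1) + 2*(-sqrt(2))*conj(-1) + 4*(2)*conj(1) + 4*(0)*conj(-1)]
      = (1/16)[(8) + (-4) + (-2*sqrt(2)) + (4) + (2*sqrt(2)) + (8) + (0)] = 16/16 = 1
  <chi_rho, chi_4> = (1/16)[1*(8)*conj(1) + 1*(-4)*conj(1) + 2*(sqrt(2))*conj(-1) + 2*(2)*conj(1) + 2*(-sqrt(2))*conj(-1) + 4*(2)*conj(-1) + 4*(0)*conj(1)]
      = (1/16)[(8) + (-4) + (-2*sqrt(2)) + (4) + (2*sqrt(2)) + (-8) + (0)] = 0/16 = 0
  <chi_rho, chi_5> = (1/16)[1*(8)*conj(2) + 1*(-4)*conj(-2) + 2*(sqrt(2))*conj(sqrt(2)) + 2*(2)*conj(0) + 2*(-sqrt(2))*conj(-sqrt(2)) + 4*(2)*conj(0) + 4*(0)*conj(0)]
      = (1/16)[(16) + (8) + (4) + (0) + (4) + (0) + (0)] = 32/16 = 2
  <chi_rho, chi_6> = (1/16)[1*(8)*conj(2) + 1*(-4)*conj(2) + 2*(sqrt(2))*conj(0) + 2*(2)*conj(-2) + 2*(-sqrt(2))*conj(0) + 4*(2)*conj(0) + 4*(0)*conj(0)]
      = (1/16)[(16) + (-8) + (0) + (-8) + (0) + (0) + (0)] = 0/16 = 0
  <chi_rho, chi_7> = (1/16)[1*(8)*conj(2) + 1*(-4)*conj(-2) + 2*(sqrt(2))*conj(-sqrt(2)) + 2*(2)*conj(0) + 2*(-sqrt(2))*conj(sqrt(2)) + 4*(2)*conj(0) + 4*(0)*conj(0)]
      = (1/16)[(16) + (8) + (-4) + (0) + (-4) + (0) + (0)] = 16/16 = 1
Dimension check: dim(rho) = sum (mult * dim) = 1*1 + 0*1 + 1*1 + 0*1 + 2*2 + 0*2 + 1*2 = 8 = chi_rho(e) = 8.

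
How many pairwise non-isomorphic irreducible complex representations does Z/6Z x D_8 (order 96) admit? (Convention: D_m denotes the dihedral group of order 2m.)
42

Why: The number of irreducible complex representations of a finite group equals its number of conjugacy classes. For a direct product, #classes(G x H) = #classes(G) * #classes(H). Z/6Z has 6 classes (abelian), D_8 has 7 classes, so 6 * 7 = 42, so Z/6Z x D_8 (order 96) has exactly 42 irreducible complex representations.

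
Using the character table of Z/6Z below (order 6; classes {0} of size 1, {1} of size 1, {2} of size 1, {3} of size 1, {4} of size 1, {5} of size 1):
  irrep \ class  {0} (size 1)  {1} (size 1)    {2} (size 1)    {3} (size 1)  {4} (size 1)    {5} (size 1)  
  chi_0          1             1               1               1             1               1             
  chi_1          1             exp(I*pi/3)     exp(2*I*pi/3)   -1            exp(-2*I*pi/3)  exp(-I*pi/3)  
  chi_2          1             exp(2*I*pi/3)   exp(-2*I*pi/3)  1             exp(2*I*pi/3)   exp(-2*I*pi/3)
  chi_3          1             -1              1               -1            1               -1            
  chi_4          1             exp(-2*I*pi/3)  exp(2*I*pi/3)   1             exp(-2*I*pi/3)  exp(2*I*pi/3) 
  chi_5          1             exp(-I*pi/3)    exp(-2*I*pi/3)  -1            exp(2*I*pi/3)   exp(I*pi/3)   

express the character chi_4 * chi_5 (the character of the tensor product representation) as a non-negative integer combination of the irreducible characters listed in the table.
chi_4 tensor chi_5 = chi_3 (all other irreducibles have multiplicity 0).

Argument: The character of a tensor product is the pointwise product (chi_4 * chi_5)(C) = chi_4(C) * chi_5(C):
  {0}: (1)*(1), {1}: (exp(-2*I*pi/3))*(exp(-I*pi/3)), {2}: (exp(2*I*pi/3))*(exp(-2*I*pi/3)), {3}: (1)*(-1), {4}: (exp(-2*I*pi/3))*(exp(2*I*pi/3)), {5}: (exp(2*I*pi/3))*(exp(I*pi/3))
so (chi_4 * chi_5) takes values
  {0} -> 1, {1} -> -1, {2} -> 1, {3} -> -1, {4} -> 1, {5} -> -1.
Now take the inner product of this character with each irreducible chi from the table, <chi_4*chi_5, chi> = (1/6) sum_C |C| (chi_4*chi_5)(C) conj(chi(C)):
  <chi_4*chi_5, chi_0> = (1/6)[1*(1)*conj(1) + 1*(-1)*conj(1) + 1*(1)*conj(1) + 1*(-1)*conj(1) + 1*(1)*conj(1) + 1*(-1)*conj(1)]
      = (1/6)[(1) + (-1) + (1) + (-1) + (1) + (-1)] = 0/6 = 0
  <chi_4*chi_5, chi_1> = (1/6)[1*(1)*conj(1) + 1*(-1)*conj(exp(I*pi/3)) + 1*(1)*conj(exp(2*I*pi/3)) + 1*(-1)*conj(-1) + 1*(1)*conj(exp(-2*I*pi/3)) + 1*(-1)*conj(exp(-I*pi/3))]
      = (1/6)[(1) + (-exp(-I*pi/3)) + (exp(-2*I*pi/3)) + (1) + (exp(2*I*pi/3)) + (-exp(I*pi/3))] = 0/6 = 0
  <chi_4*chi_5, chi_2> = (1/6)[1*(1)*conj(1) + 1*(-1)*conj(exp(2*I*pi/3)) + 1*(1)*conj(exp(-2*I*pi/3)) + 1*(-1)*conj(1) + 1*(1)*conj(exp(2*I*pi/3)) + 1*(-1)*conj(exp(-2*I*pi/3))]
      = (1/6)[(1) + (-exp(-2*I*pi/3)) + (exp(2*I*pi/3)) + (-1) + (exp(-2*I*pi/3)) + (-exp(2*I*pi/3))] = 0/6 = 0
  <chi_4*chi_5, chi_3> = (1/6)[1*(1)*conj(1) + 1*(-1)*conj(-1) + 1*(1)*conj(1) + 1*(-1)*conj(-1) + 1*(1)*conj(1) + 1*(-1)*conj(-1)]
      = (1/6)[(1) + (1) + (1) + (1) + (1) + (1)] = 6/6 = 1
  <chi_4*chi_5, chi_4> = (1/6)[1*(1)*conj(1) + 1*(-1)*conj(exp(-2*I*pi/3)) + 1*(1)*conj(exp(2*I*pi/3)) + 1*(-1)*conj(1) + 1*(1)*conj(exp(-2*I*pi/3)) + 1*(-1)*conj(exp(2*I*pi/3))]
      = (1/6)[(1) + (-exp(2*I*pi/3)) + (exp(-2*I*pi/3)) + (-1) + (exp(2*I*pi/3)) + (-exp(-2*I*pi/3))] = 0/6 = 0
  <chi_4*chi_5, chi_5> = (1/6)[1*(1)*conj(1) + 1*(-1)*conj(exp(-I*pi/3)) + 1*(1)*conj(exp(-2*I*pi/3)) + 1*(-1)*conj(-1) + 1*(1)*conj(exp(2*I*pi/3)) + 1*(-1)*conj(exp(I*pi/3))]
      = (1/6)[(1) + (-exp(I*pi/3)) + (exp(2*I*pi/3)) + (1) + (exp(-2*I*pi/3)) + (-exp(-I*pi/3))] = 0/6 = 0
(Exp terms are combined using exp(i*s)*conj(exp(i*t)) = exp(i*(s-t)), and sums of them are collapsed using the identity that for every m > 1 the m distinct m-th roots of unity sum to 0, e.g. 1 + exp(2*I*pi/3) + exp(-2*I*pi/3) = 0.)
Hence the multiplicities are chi_3: 1. Dimension check: dim(chi_4)*dim(chi_5) = 1*1 = 1 and sum (mult * dim) = 1*1 = 1.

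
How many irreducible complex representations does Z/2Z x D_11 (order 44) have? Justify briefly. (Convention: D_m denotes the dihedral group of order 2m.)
14

Explanation: The number of irreducible complex representations of a finite group equals its number of conjugacy classes. For a direct product, #classes(G x H) = #classes(G) * #classes(H). Z/2Z has 2 classes (abelian), D_11 has 7 classes, so 2 * 7 = 14, so Z/2Z x D_11 (order 44) has exactly 14 irreducible complex representations.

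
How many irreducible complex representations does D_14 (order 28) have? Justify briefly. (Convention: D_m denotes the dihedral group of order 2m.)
10

Derivation: The number of irreducible complex representations of a finite group equals its number of conjugacy classes. D_14 has 10 conjugacy classes (n/2 + 3 for n even), so D_14 (order 28) has exactly 10 irreducible complex representations.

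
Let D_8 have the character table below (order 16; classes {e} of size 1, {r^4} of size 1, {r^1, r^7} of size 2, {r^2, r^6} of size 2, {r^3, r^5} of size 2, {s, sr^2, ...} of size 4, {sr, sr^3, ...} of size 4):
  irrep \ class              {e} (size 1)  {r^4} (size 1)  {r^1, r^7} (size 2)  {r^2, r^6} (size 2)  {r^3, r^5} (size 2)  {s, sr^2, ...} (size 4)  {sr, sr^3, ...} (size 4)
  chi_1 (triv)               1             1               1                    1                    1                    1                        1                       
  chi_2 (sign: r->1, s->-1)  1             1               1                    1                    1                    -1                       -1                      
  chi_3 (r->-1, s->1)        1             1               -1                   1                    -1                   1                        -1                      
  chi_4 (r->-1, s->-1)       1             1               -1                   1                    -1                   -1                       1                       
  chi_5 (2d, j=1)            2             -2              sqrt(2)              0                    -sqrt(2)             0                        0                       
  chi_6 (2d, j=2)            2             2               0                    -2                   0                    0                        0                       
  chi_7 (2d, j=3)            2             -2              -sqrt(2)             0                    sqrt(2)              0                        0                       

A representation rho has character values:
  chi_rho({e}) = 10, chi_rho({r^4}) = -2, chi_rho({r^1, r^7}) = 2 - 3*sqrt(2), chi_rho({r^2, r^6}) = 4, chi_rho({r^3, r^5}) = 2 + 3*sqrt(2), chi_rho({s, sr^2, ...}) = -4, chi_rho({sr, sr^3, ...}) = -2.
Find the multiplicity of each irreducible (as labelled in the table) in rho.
Multiplicities: chi_1: 0, chi_2: 3, chi_3: 0, chi_4: 1, chi_5: 0, chi_6: 0, chi_7: 3.

Reasoning: Use <chi_rho, chi> = (1/|G|) sum_C |C| * chi_rho(C) * conj(chi(C)) with |G| = 16 for each irreducible chi in the table:
  <chi_rho, chi_1> = (1/16)[1*(10)*conj(1) + 1*(-2)*conj(1) + 2*(2 - 3*sqrt(2))*conj(1) + 2*(4)*conj(1) + 2*(2 + 3*sqrt(2))*conj(1) + 4*(-4)*conj(1) + 4*(-2)*conj(1)]
      = (1/16)[(10) + (-2) + (4 - 6*sqrt(2)) + (8) + (4 + 6*sqrt(2)) + (-16) + (-8)] = 0/16 = 0
  <chi_rho, chi_2> = (1/16)[1*(10)*conj(1) + 1*(-2)*conj(1) + 2*(2 - 3*sqrt(2))*conj(1) + 2*(4)*conj(1) + 2*(2 + 3*sqrt(2))*conj(1) + 4*(-4)*conj(-1) + 4*(-2)*conj(-1)]
      = (1/16)[(10) + (-2) + (4 - 6*sqrt(2)) + (8) + (4 + 6*sqrt(2)) + (16) + (8)] = 48/16 = 3
  <chi_rho, chi_3> = (1/16)[1*(10)*conj(1) + 1*(-2)*conj(1) + 2*(2 - 3*sqrt(2))*conj(-1) + 2*(4)*conj(1) + 2*(2 + 3*sqrt(2))*conj(-1) + 4*(-4)*conj(1) + 4*(-2)*conj(-1)]
      = (1/16)[(10) + (-2) + (-4 + 6*sqrt(2)) + (8) + (-6*sqrt(2) - 4) + (-16) + (8)] = 0/16 = 0
  <chi_rho, chi_4> = (1/16)[1*(10)*conj(1) + 1*(-2)*conj(1) + 2*(2 - 3*sqrt(2))*conj(-1) + 2*(4)*conj(1) + 2*(2 + 3*sqrt(2))*conj(-1) + 4*(-4)*conj(-1) + 4*(-2)*conj(1)]
      = (1/16)[(10) + (-2) + (-4 + 6*sqrt(2)) + (8) + (-6*sqrt(2) - 4) + (16) + (-8)] = 16/16 = 1
  <chi_rho, chi_5> = (1/16)[1*(10)*conj(2) + 1*(-2)*conj(-2) + 2*(2 - 3*sqrt(2))*conj(sqrt(2)) + 2*(4)*conj(0) + 2*(2 + 3*sqrt(2))*conj(-sqrt(2)) + 4*(-4)*conj(0) + 4*(-2)*conj(0)]
      = (1/16)[(20) + (4) + (-12 + 4*sqrt(2)) + (0) + (-12 - 4*sqrt(2)) + (0) + (0)] = 0/16 = 0
  <chi_rho, chi_6> = (1/16)[1*(10)*conj(2) + 1*(-2)*conj(2) + 2*(2 - 3*sqrt(2))*conj(0) + 2*(4)*conj(-2) + 2*(2 + 3*sqrt(2))*conj(0) + 4*(-4)*conj(0) + 4*(-2)*conj(0)]
      = (1/16)[(20) + (-4) + (0) + (-16) + (0) + (0) + (0)] = 0/16 = 0
  <chi_rho, chi_7> = (1/16)[1*(10)*conj(2) + 1*(-2)*conj(-2) + 2*(2 - 3*sqrt(2))*conj(-sqrt(2)) + 2*(4)*conj(0) + 2*(2 + 3*sqrt(2))*conj(sqrt(2)) + 4*(-4)*conj(0) + 4*(-2)*conj(0)]
      = (1/16)[(20) + (4) + (12 - 4*sqrt(2)) + (0) + (4*sqrt(2) + 12) + (0) + (0)] = 48/16 = 3
Dimension check: dim(rho) = sum (mult * dim) = 0*1 + 3*1 + 0*1 + 1*1 + 0*2 + 0*2 + 3*2 = 10 = chi_rho(e) = 10.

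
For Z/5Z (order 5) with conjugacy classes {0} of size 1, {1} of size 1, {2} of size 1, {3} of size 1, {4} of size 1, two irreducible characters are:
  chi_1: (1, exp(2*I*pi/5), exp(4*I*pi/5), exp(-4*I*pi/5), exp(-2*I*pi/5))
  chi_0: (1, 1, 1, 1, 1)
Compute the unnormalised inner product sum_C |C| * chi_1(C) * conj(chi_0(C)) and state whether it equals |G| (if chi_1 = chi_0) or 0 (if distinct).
Sum = 0; so <chi_1, chi_0> = 0 (distinct irreducibles are orthogonal).

Proof sketch: Compute term by term over conjugacy classes (|C| * chi_1(C) * conj(chi_0(C))):
  1*(1)*conj(1) + 1*(exp(2*I*pi/5))*conj(1) + 1*(exp(4*I*pi/5))*conj(1) + 1*(exp(-4*I*pi/5))*conj(1) + 1*(exp(-2*I*pi/5))*conj(1)
  = (1) + (exp(2*I*pi/5)) + (exp(4*I*pi/5)) + (exp(-4*I*pi/5)) + (exp(-2*I*pi/5))
  = 0.
(Exp terms are combined using exp(i*s)*conj(exp(i*t)) = exp(i*(s-t)), and sums of them are collapsed using the identity that for every m > 1 the m distinct m-th roots of unity sum to 0, e.g. 1 + exp(2*I*pi/3) + exp(-2*I*pi/3) = 0.)
Dividing by |G| = 5 gives 0/5 = 0, matching the row-orthogonality relation <chi_1, chi_0> = [chi_1 = chi_0].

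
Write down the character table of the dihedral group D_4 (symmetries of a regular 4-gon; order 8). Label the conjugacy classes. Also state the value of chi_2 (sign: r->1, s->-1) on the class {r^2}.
Conjugacy classes: {e} of size 1, {r^2} of size 1, {r^1, r^3} of size 2, {s, sr^2, ...} of size 2, {sr, sr^3, ...} of size 2.
Character table:
  irrep \ class              {e} (size 1)  {r^2} (size 1)  {r^1, r^3} (size 2)  {s, sr^2, ...} (size 2)  {sr, sr^3, ...} (size 2)
  chi_1 (triv)               1             1               1                    1                        1                       
  chi_2 (sign: r->1, s->-1)  1             1               1                    -1                       -1                      
  chi_3 (r->-1, s->1)        1             1               -1                   1                        -1                      
  chi_4 (r->-1, s->-1)       1             1               -1                   -1                       1                       
  chi_5 (2d, j=1)            2             -2              0                    0                        0                       

Spot check: chi_2 (sign: r->1, s->-1) on {r^2} = 1.

Derivation: D_4 has order 2*4 = 8 with 5 conjugacy classes, hence 5 irreducibles. Sum of squared dims 1 + 1 + 1 + 1 + 4 = 8 = |G|. Linear characters come from the abelianisation; the 2-dimensional irreps have character r^k -> 2*cos(2*pi*j*k/4), reflections -> 0.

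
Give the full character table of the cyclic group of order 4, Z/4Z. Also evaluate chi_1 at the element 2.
Character table of Z/4Z (irreps indexed chi_0,...,chi_3 with chi_k(m) = zeta_4^(k*m), zeta_4 = exp(2*pi*i/4)):
  irrep \ class  {0} (size 1)  {1} (size 1)  {2} (size 1)  {3} (size 1)
  chi_0          1             1             1             1           
  chi_1          1             I             -1            -I          
  chi_2          1             -1            1             -1          
  chi_3          1             -I            -1            I           

Spot check: chi_1(2) = zeta_4^(1*2) = zeta_4^2 = -1.

Proof sketch: Z/4Z is abelian, so all 4 irreducible complex representations are 1-dimensional. They are given by chi_k(m) = zeta_4^(k*m) for k = 0,...,3. Row orthogonality: sum_m chi_k(m) conj(chi_l(m)) = 4 * [k = l].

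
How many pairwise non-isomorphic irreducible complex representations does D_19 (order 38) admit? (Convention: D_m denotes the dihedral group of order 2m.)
11

Reasoning: The number of irreducible complex representations of a finite group equals its number of conjugacy classes. D_19 has 11 conjugacy classes ((n+3)/2 for n odd), so D_19 (order 38) has exactly 11 irreducible complex representations.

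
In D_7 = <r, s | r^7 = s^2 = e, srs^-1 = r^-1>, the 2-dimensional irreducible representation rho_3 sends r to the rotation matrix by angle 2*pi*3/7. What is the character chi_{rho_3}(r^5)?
chi_{rho_3}(r^5) = 2*cos(2*pi*3*5/7) = 2*cos(30*pi/7)

Argument: rho_3(r^5) is rotation by angle 2*pi*3*5/7, whose trace is 2*cos(2*pi*3*5/7) = 2*cos(30*pi/7).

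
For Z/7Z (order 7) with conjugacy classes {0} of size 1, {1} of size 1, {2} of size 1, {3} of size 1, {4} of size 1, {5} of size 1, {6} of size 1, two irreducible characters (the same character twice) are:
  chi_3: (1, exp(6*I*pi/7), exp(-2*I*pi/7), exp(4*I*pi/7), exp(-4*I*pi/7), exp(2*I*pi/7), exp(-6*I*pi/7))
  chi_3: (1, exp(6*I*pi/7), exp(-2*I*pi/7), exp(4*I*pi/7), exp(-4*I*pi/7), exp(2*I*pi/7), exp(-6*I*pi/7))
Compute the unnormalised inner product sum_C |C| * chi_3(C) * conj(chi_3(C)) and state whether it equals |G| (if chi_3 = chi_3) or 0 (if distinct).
Sum = 7 = |G| = 7; so <chi_3, chi_3> = 1 (norm-1 confirms irreducibility).

Justification: Compute term by term over conjugacy classes (|C| * chi_3(C) * conj(chi_3(C))):
  1*(1)*conj(1) + 1*(exp(6*I*pi/7))*conj(exp(6*I*pi/7)) + 1*(exp(-2*I*pi/7))*conj(exp(-2*I*pi/7)) + 1*(exp(4*I*pi/7))*conj(exp(4*I*pi/7)) + 1*(exp(-4*I*pi/7))*conj(exp(-4*I*pi/7)) + 1*(exp(2*I*pi/7))*conj(exp(2*I*pi/7)) + 1*(exp(-6*I*pi/7))*conj(exp(-6*I*pi/7))
  = (1) + (1) + (1) + (1) + (1) + (1) + (1)
  = 7.
(Exp terms are combined using exp(i*s)*conj(exp(i*t)) = exp(i*(s-t)), and sums of them are collapsed using the identity that for every m > 1 the m distinct m-th roots of unity sum to 0, e.g. 1 + exp(2*I*pi/3) + exp(-2*I*pi/3) = 0.)
Dividing by |G| = 7 gives 7/7 = 1, matching the row-orthogonality relation <chi_3, chi_3> = [chi_3 = chi_3].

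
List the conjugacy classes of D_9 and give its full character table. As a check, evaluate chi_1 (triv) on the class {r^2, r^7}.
Conjugacy classes: {e} of size 1, {r^1, r^8} of size 2, {r^2, r^7} of size 2, {r^3, r^6} of size 2, {r^4, r^5} of size 2, {s, sr, ..., sr^8} of size 9.
Character table:
  irrep \ class              {e} (size 1)  {r^1, r^8} (size 2)  {r^2, r^7} (size 2)  {r^3, r^6} (size 2)  {r^4, r^5} (size 2)  {s, sr, ..., sr^8} (size 9)
  chi_1 (triv)               1             1                    1                    1                    1                    1                          
  chi_2 (sign: r->1, s->-1)  1             1                    1                    1                    1                    -1                         
  chi_3 (2d, j=1)            2             2*cos(2*pi/9)        2*cos(4*pi/9)        -1                   -2*cos(pi/9)         0                          
  chi_4 (2d, j=2)            2             2*cos(4*pi/9)        -2*cos(pi/9)         -1                   2*cos(2*pi/9)        0                          
  chi_5 (2d, j=3)            2             -1                   -1                   2                    -1                   0                          
  chi_6 (2d, j=4)            2             -2*cos(pi/9)         2*cos(2*pi/9)        -1                   2*cos(4*pi/9)        0                          

Spot check: chi_1 (triv) on {r^2, r^7} = 1.

Argument: D_9 has order 2*9 = 18 with 6 conjugacy classes, hence 6 irreducibles. Sum of squared dims 1 + 1 + 4 + 4 + 4 + 4 = 18 = |G|. Linear characters come from the abelianisation; the 2-dimensional irreps have character r^k -> 2*cos(2*pi*j*k/9), reflections -> 0.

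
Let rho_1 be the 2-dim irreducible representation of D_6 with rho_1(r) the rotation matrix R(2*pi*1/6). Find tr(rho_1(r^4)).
chi_{rho_1}(r^4) = 2*cos(2*pi*1*4/6) = -1

Solution. rho_1(r^4) is rotation by angle 2*pi*1*4/6, whose trace is 2*cos(2*pi*1*4/6) = -1.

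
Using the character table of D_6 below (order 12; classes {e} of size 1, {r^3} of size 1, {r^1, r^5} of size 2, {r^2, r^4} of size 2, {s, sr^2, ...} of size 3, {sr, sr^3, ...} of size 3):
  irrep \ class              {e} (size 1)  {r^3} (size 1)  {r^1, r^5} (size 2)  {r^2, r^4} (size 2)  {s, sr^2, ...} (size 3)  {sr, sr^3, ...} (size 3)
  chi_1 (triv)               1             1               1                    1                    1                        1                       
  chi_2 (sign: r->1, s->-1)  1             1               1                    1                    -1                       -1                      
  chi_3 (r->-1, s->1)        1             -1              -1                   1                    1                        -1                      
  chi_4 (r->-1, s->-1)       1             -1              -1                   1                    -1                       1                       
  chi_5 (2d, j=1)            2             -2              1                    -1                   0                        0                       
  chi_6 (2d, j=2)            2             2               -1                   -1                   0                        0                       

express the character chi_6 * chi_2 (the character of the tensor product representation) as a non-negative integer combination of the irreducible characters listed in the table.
chi_6 tensor chi_2 = chi_6 (all other irreducibles have multiplicity 0).

Working: The character of a tensor product is the pointwise product (chi_6 * chi_2)(C) = chi_6(C) * chi_2(C):
  {e}: (2)*(1), {r^3}: (2)*(1), {r^1, r^5}: (-1)*(1), {r^2, r^4}: (-1)*(1), {s, sr^2, ...}: (0)*(-1), {sr, sr^3, ...}: (0)*(-1)
so (chi_6 * chi_2) takes values
  {e} -> 2, {r^3} -> 2, {r^1, r^5} -> -1, {r^2, r^4} -> -1, {s, sr^2, ...} -> 0, {sr, sr^3, ...} -> 0.
Now take the inner product of this character with each irreducible chi from the table, <chi_6*chi_2, chi> = (1/12) sum_C |C| (chi_6*chi_2)(C) conj(chi(C)):
  <chi_6*chi_2, chi_1> = (1/12)[1*(2)*conj(1) + 1*(2)*conj(1) + 2*(-1)*conj(1) + 2*(-1)*conj(1) + 3*(0)*conj(1) + 3*(0)*conj(1)]
      = (1/12)[(2) + (2) + (-2) + (-2) + (0) + (0)] = 0/12 = 0
  <chi_6*chi_2, chi_2> = (1/12)[1*(2)*conj(1) + 1*(2)*conj(1) + 2*(-1)*conj(1) + 2*(-1)*conj(1) + 3*(0)*conj(-1) + 3*(0)*conj(-1)]
      = (1/12)[(2) + (2) + (-2) + (-2) + (0) + (0)] = 0/12 = 0
  <chi_6*chi_2, chi_3> = (1/12)[1*(2)*conj(1) + 1*(2)*conj(-1) + 2*(-1)*conj(-1) + 2*(-1)*conj(1) + 3*(0)*conj(1) + 3*(0)*conj(-1)]
      = (1/12)[(2) + (-2) + (2) + (-2) + (0) + (0)] = 0/12 = 0
  <chi_6*chi_2, chi_4> = (1/12)[1*(2)*conj(1) + 1*(2)*conj(-1) + 2*(-1)*conj(-1) + 2*(-1)*conj(1) + 3*(0)*conj(-1) + 3*(0)*conj(1)]
      = (1/12)[(2) + (-2) + (2) + (-2) + (0) + (0)] = 0/12 = 0
  <chi_6*chi_2, chi_5> = (1/12)[1*(2)*conj(2) + 1*(2)*conj(-2) + 2*(-1)*conj(1) + 2*(-1)*conj(-1) + 3*(0)*conj(0) + 3*(0)*conj(0)]
      = (1/12)[(4) + (-4) + (-2) + (2) + (0) + (0)] = 0/12 = 0
  <chi_6*chi_2, chi_6> = (1/12)[1*(2)*conj(2) + 1*(2)*conj(2) + 2*(-1)*conj(-1) + 2*(-1)*conj(-1) + 3*(0)*conj(0) + 3*(0)*conj(0)]
      = (1/12)[(4) + (4) + (2) + (2) + (0) + (0)] = 12/12 = 1
Hence the multiplicities are chi_6: 1. Dimension check: dim(chi_6)*dim(chi_2) = 2*1 = 2 and sum (mult * dim) = 1*2 = 2.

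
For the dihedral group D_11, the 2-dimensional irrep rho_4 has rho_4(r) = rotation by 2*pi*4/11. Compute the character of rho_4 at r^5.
chi_{rho_4}(r^5) = 2*cos(2*pi*4*5/11) = 2*cos(4*pi/11)

Details: rho_4(r^5) is rotation by angle 2*pi*4*5/11, whose trace is 2*cos(2*pi*4*5/11) = 2*cos(4*pi/11).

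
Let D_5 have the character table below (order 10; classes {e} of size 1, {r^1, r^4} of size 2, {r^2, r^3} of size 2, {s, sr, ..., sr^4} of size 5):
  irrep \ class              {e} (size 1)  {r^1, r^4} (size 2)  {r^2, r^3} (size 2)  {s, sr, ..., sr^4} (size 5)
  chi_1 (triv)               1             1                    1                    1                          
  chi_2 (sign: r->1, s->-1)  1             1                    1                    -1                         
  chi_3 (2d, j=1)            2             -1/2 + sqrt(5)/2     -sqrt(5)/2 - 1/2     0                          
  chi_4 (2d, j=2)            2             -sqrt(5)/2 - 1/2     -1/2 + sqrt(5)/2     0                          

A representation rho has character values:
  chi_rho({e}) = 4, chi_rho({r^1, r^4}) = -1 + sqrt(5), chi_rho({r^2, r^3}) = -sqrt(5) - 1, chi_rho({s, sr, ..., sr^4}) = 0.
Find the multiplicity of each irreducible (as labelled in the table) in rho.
Multiplicities: chi_1: 0, chi_2: 0, chi_3: 2, chi_4: 0.

Argument: Use <chi_rho, chi> = (1/|G|) sum_C |C| * chi_rho(C) * conj(chi(C)) with |G| = 10 for each irreducible chi in the table:
  <chi_rho, chi_1> = (1/10)[1*(4)*conj(1) + 2*(-1 + sqrt(5))*conj(1) + 2*(-sqrt(5) - 1)*conj(1) + 5*(0)*conj(1)]
      = (1/10)[(4) + (-2 + 2*sqrt(5)) + (-2*sqrt(5) - 2) + (0)] = 0/10 = 0
  <chi_rho, chi_2> = (1/10)[1*(4)*conj(1) + 2*(-1 + sqrt(5))*conj(1) + 2*(-sqrt(5) - 1)*conj(1) + 5*(0)*conj(-1)]
      = (1/10)[(4) + (-2 + 2*sqrt(5)) + (-2*sqrt(5) - 2) + (0)] = 0/10 = 0
  <chi_rho, chi_3> = (1/10)[1*(4)*conj(2) + 2*(-1 + sqrt(5))*conj(-1/2 + sqrt(5)/2) + 2*(-sqrt(5) - 1)*conj(-sqrt(5)/2 - 1/2) + 5*(0)*conj(0)]
      = (1/10)[(8) + (6 - 2*sqrt(5)) + (2*sqrt(5) + 6) + (0)] = 20/10 = 2
  <chi_rho, chi_4> = (1/10)[1*(4)*conj(2) + 2*(-1 + sqrt(5))*conj(-sqrt(5)/2 - 1/2) + 2*(-sqrt(5) - 1)*conj(-1/2 + sqrt(5)/2) + 5*(0)*conj(0)]
      = (1/10)[(8) + (-4) + (-4) + (0)] = 0/10 = 0
Dimension check: dim(rho) = sum (mult * dim) = 0*1 + 0*1 + 2*2 + 0*2 = 4 = chi_rho(e) = 4.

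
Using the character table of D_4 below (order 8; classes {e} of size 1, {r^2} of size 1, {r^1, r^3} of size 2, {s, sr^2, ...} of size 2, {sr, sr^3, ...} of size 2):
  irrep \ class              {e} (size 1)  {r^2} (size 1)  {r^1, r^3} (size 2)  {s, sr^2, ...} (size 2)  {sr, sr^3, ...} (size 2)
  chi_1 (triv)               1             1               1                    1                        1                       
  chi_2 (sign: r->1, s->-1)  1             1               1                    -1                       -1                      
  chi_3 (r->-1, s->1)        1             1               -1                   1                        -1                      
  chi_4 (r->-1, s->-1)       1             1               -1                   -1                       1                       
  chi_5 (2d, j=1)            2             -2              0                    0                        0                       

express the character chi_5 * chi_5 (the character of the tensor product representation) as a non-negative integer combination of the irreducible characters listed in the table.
chi_5 tensor chi_5 = chi_1 + chi_2 + chi_3 + chi_4 (all other irreducibles have multiplicity 0).

Why: The character of a tensor product is the pointwise product (chi_5 * chi_5)(C) = chi_5(C) * chi_5(C):
  {e}: (2)*(2), {r^2}: (-2)*(-2), {r^1, r^3}: (0)*(0), {s, sr^2, ...}: (0)*(0), {sr, sr^3, ...}: (0)*(0)
so (chi_5 * chi_5) takes values
  {e} -> 4, {r^2} -> 4, {r^1, r^3} -> 0, {s, sr^2, ...} -> 0, {sr, sr^3, ...} -> 0.
Now take the inner product of this character with each irreducible chi from the table, <chi_5*chi_5, chi> = (1/8) sum_C |C| (chi_5*chi_5)(C) conj(chi(C)):
  <chi_5*chi_5, chi_1> = (1/8)[1*(4)*conj(1) + 1*(4)*conj(1) + 2*(0)*conj(1) + 2*(0)*conj(1) + 2*(0)*conj(1)]
      = (1/8)[(4) + (4) + (0) + (0) + (0)] = 8/8 = 1
  <chi_5*chi_5, chi_2> = (1/8)[1*(4)*conj(1) + 1*(4)*conj(1) + 2*(0)*conj(1) + 2*(0)*conj(-1) + 2*(0)*conj(-1)]
      = (1/8)[(4) + (4) + (0) + (0) + (0)] = 8/8 = 1
  <chi_5*chi_5, chi_3> = (1/8)[1*(4)*conj(1) + 1*(4)*conj(1) + 2*(0)*conj(-1) + 2*(0)*conj(1) + 2*(0)*conj(-1)]
      = (1/8)[(4) + (4) + (0) + (0) + (0)] = 8/8 = 1
  <chi_5*chi_5, chi_4> = (1/8)[1*(4)*conj(1) + 1*(4)*conj(1) + 2*(0)*conj(-1) + 2*(0)*conj(-1) + 2*(0)*conj(1)]
      = (1/8)[(4) + (4) + (0) + (0) + (0)] = 8/8 = 1
  <chi_5*chi_5, chi_5> = (1/8)[1*(4)*conj(2) + 1*(4)*conj(-2) + 2*(0)*conj(0) + 2*(0)*conj(0) + 2*(0)*conj(0)]
      = (1/8)[(8) + (-8) + (0) + (0) + (0)] = 0/8 = 0
Hence the multiplicities are chi_1: 1, chi_2: 1, chi_3: 1, chi_4: 1. Dimension check: dim(chi_5)*dim(chi_5) = 2*2 = 4 and sum (mult * dim) = 1*1 + 1*1 + 1*1 + 1*1 = 4.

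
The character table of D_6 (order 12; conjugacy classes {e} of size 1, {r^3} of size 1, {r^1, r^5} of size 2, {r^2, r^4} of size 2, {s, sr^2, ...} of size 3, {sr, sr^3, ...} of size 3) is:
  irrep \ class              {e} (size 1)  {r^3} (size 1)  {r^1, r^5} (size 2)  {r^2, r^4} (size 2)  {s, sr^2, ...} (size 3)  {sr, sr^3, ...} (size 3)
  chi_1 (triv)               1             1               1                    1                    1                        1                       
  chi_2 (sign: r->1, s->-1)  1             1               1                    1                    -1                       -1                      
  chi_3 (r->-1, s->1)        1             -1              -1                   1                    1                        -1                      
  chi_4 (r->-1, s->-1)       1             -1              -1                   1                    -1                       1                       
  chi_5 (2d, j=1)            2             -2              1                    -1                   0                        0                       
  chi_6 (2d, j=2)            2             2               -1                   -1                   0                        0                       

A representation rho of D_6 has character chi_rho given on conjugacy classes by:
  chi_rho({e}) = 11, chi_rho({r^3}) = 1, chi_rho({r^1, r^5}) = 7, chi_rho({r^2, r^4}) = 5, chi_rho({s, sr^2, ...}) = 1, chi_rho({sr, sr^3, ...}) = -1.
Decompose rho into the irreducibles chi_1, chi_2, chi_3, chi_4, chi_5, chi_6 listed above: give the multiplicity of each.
Multiplicities: chi_1: 3, chi_2: 3, chi_3: 1, chi_4: 0, chi_5: 2, chi_6: 0.

Justification: Use <chi_rho, chi> = (1/|G|) sum_C |C| * chi_rho(C) * conj(chi(C)) with |G| = 12 for each irreducible chi in the table:
  <chi_rho, chi_1> = (1/12)[1*(11)*conj(1) + 1*(1)*conj(1) + 2*(7)*conj(1) + 2*(5)*conj(1) + 3*(1)*conj(1) + 3*(-1)*conj(1)]
      = (1/12)[(11) + (1) + (14) + (10) + (3) + (-3)] = 36/12 = 3
  <chi_rho, chi_2> = (1/12)[1*(11)*conj(1) + 1*(1)*conj(1) + 2*(7)*conj(1) + 2*(5)*conj(1) + 3*(1)*conj(-1) + 3*(-1)*conj(-1)]
      = (1/12)[(11) + (1) + (14) + (10) + (-3) + (3)] = 36/12 = 3
  <chi_rho, chi_3> = (1/12)[1*(11)*conj(1) + 1*(1)*conj(-1) + 2*(7)*conj(-1) + 2*(5)*conj(1) + 3*(1)*conj(1) + 3*(-1)*conj(-1)]
      = (1/12)[(11) + (-1) + (-14) + (10) + (3) + (3)] = 12/12 = 1
  <chi_rho, chi_4> = (1/12)[1*(11)*conj(1) + 1*(1)*conj(-1) + 2*(7)*conj(-1) + 2*(5)*conj(1) + 3*(1)*conj(-1) + 3*(-1)*conj(1)]
      = (1/12)[(11) + (-1) + (-14) + (10) + (-3) + (-3)] = 0/12 = 0
  <chi_rho, chi_5> = (1/12)[1*(11)*conj(2) + 1*(1)*conj(-2) + 2*(7)*conj(1) + 2*(5)*conj(-1) + 3*(1)*conj(0) + 3*(-1)*conj(0)]
      = (1/12)[(22) + (-2) + (14) + (-10) + (0) + (0)] = 24/12 = 2
  <chi_rho, chi_6> = (1/12)[1*(11)*conj(2) + 1*(1)*conj(2) + 2*(7)*conj(-1) + 2*(5)*conj(-1) + 3*(1)*conj(0) + 3*(-1)*conj(0)]
      = (1/12)[(22) + (2) + (-14) + (-10) + (0) + (0)] = 0/12 = 0
Dimension check: dim(rho) = sum (mult * dim) = 3*1 + 3*1 + 1*1 + 0*1 + 2*2 + 0*2 = 11 = chi_rho(e) = 11.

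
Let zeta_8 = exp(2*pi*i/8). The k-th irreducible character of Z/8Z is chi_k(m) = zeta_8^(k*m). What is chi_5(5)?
chi_5(5) = zeta_8^25 = exp(I*pi/4)

Why: chi_5(5) = zeta_8^(5*5) = zeta_8^25. Since zeta_8^8 = 1, this equals zeta_8^1 = exp(2*pi*i*1/8) = exp(I*pi/4).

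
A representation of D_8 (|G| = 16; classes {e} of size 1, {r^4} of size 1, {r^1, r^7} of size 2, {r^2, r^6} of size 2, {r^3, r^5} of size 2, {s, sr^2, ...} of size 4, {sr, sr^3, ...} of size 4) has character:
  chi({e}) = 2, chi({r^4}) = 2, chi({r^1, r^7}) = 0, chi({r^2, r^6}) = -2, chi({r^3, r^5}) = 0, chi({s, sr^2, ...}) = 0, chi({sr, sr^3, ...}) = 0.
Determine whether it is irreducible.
Irreducible: <chi, chi> = 1.

Why: <chi, chi> = (1/|G|) sum_C |C| * |chi(C)|^2 = (1/16)[1*|2|^2 + 1*|2|^2 + 2*|0|^2 + 2*|-2|^2 + 2*|0|^2 + 4*|0|^2 + 4*|0|^2]
  = (1/16)[(4) + (4) + (0) + (8) + (0) + (0) + (0)] = 16/16 = 1.
A character is irreducible iff <chi, chi> = 1, so this representation is irreducible.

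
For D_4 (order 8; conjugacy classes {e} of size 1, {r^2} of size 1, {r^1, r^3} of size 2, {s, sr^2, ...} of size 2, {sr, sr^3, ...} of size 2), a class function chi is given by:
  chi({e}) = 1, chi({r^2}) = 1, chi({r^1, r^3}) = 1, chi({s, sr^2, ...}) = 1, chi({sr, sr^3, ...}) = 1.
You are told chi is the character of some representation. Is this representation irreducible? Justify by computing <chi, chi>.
Irreducible: <chi, chi> = 1.

Reasoning: <chi, chi> = (1/|G|) sum_C |C| * |chi(C)|^2 = (1/8)[1*|1|^2 + 1*|1|^2 + 2*|1|^2 + 2*|1|^2 + 2*|1|^2]
  = (1/8)[(1) + (1) + (2) + (2) + (2)] = 8/8 = 1.
A character is irreducible iff <chi, chi> = 1, so this representation is irreducible.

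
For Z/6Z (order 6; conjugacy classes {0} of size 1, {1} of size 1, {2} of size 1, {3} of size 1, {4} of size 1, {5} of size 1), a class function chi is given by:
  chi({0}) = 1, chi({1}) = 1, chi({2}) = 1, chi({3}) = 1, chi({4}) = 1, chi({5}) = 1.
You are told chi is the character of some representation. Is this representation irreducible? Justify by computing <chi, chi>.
Irreducible: <chi, chi> = 1.

Details: <chi, chi> = (1/|G|) sum_C |C| * |chi(C)|^2 = (1/6)[1*|1|^2 + 1*|1|^2 + 1*|1|^2 + 1*|1|^2 + 1*|1|^2 + 1*|1|^2]
  = (1/6)[(1) + (1) + (1) + (1) + (1) + (1)] = 6/6 = 1.
(Exp terms are combined using exp(i*s)*conj(exp(i*t)) = exp(i*(s-t)), and sums of them are collapsed using the identity that for every m > 1 the m distinct m-th roots of unity sum to 0, e.g. 1 + exp(2*I*pi/3) + exp(-2*I*pi/3) = 0.)
A character is irreducible iff <chi, chi> = 1, so this representation is irreducible.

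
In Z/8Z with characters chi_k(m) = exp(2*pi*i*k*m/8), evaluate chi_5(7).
chi_5(7) = zeta_8^35 = exp(3*I*pi/4)

Derivation: chi_5(7) = zeta_8^(5*7) = zeta_8^35. Since zeta_8^8 = 1, this equals zeta_8^3 = exp(2*pi*i*3/8) = exp(3*I*pi/4).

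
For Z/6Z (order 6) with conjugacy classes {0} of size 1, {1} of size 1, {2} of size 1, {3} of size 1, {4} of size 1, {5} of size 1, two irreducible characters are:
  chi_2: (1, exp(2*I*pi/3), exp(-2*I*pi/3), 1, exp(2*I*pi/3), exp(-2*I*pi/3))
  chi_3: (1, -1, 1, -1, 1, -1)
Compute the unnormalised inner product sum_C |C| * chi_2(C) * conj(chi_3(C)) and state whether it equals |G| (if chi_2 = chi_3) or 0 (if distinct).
Sum = 0; so <chi_2, chi_3> = 0 (distinct irreducibles are orthogonal).

Argument: Compute term by term over conjugacy classes (|C| * chi_2(C) * conj(chi_3(C))):
  1*(1)*conj(1) + 1*(exp(2*I*pi/3))*conj(-1) + 1*(exp(-2*I*pi/3))*conj(1) + 1*(1)*conj(-1) + 1*(exp(2*I*pi/3))*conj(1) + 1*(exp(-2*I*pi/3))*conj(-1)
  = (1) + (-exp(2*I*pi/3)) + (exp(-2*I*pi/3)) + (-1) + (exp(2*I*pi/3)) + (-exp(-2*I*pi/3))
  = 0.
(Exp terms are combined using exp(i*s)*conj(exp(i*t)) = exp(i*(s-t)), and sums of them are collapsed using the identity that for every m > 1 the m distinct m-th roots of unity sum to 0, e.g. 1 + exp(2*I*pi/3) + exp(-2*I*pi/3) = 0.)
Dividing by |G| = 6 gives 0/6 = 0, matching the row-orthogonality relation <chi_2, chi_3> = [chi_2 = chi_3].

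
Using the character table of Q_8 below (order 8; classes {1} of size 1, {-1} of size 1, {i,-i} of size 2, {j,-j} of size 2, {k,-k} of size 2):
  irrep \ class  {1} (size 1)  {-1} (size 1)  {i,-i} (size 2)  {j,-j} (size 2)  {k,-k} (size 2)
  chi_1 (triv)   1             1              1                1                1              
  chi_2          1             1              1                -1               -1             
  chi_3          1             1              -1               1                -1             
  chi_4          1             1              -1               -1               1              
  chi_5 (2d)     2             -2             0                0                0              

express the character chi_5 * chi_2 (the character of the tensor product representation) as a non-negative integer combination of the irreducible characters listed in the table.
chi_5 tensor chi_2 = chi_5 (all other irreducibles have multiplicity 0).

Details: The character of a tensor product is the pointwise product (chi_5 * chi_2)(C) = chi_5(C) * chi_2(C):
  {1}: (2)*(1), {-1}: (-2)*(1), {i,-i}: (0)*(1), {j,-j}: (0)*(-1), {k,-k}: (0)*(-1)
so (chi_5 * chi_2) takes values
  {1} -> 2, {-1} -> -2, {i,-i} -> 0, {j,-j} -> 0, {k,-k} -> 0.
Now take the inner product of this character with each irreducible chi from the table, <chi_5*chi_2, chi> = (1/8) sum_C |C| (chi_5*chi_2)(C) conj(chi(C)):
  <chi_5*chi_2, chi_1> = (1/8)[1*(2)*conj(1) + 1*(-2)*conj(1) + 2*(0)*conj(1) + 2*(0)*conj(1) + 2*(0)*conj(1)]
      = (1/8)[(2) + (-2) + (0) + (0) + (0)] = 0/8 = 0
  <chi_5*chi_2, chi_2> = (1/8)[1*(2)*conj(1) + 1*(-2)*conj(1) + 2*(0)*conj(1) + 2*(0)*conj(-1) + 2*(0)*conj(-1)]
      = (1/8)[(2) + (-2) + (0) + (0) + (0)] = 0/8 = 0
  <chi_5*chi_2, chi_3> = (1/8)[1*(2)*conj(1) + 1*(-2)*conj(1) + 2*(0)*conj(-1) + 2*(0)*conj(1) + 2*(0)*conj(-1)]
      = (1/8)[(2) + (-2) + (0) + (0) + (0)] = 0/8 = 0
  <chi_5*chi_2, chi_4> = (1/8)[1*(2)*conj(1) + 1*(-2)*conj(1) + 2*(0)*conj(-1) + 2*(0)*conj(-1) + 2*(0)*conj(1)]
      = (1/8)[(2) + (-2) + (0) + (0) + (0)] = 0/8 = 0
  <chi_5*chi_2, chi_5> = (1/8)[1*(2)*conj(2) + 1*(-2)*conj(-2) + 2*(0)*conj(0) + 2*(0)*conj(0) + 2*(0)*conj(0)]
      = (1/8)[(4) + (4) + (0) + (0) + (0)] = 8/8 = 1
Hence the multiplicities are chi_5: 1. Dimension check: dim(chi_5)*dim(chi_2) = 2*1 = 2 and sum (mult * dim) = 1*2 = 2.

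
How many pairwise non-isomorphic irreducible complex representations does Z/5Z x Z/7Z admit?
35

Derivation: The number of irreducible complex representations of a finite group equals its number of conjugacy classes. Z/5Z x Z/7Z is abelian of order 35, so every element is its own conjugacy class: 35 classes, so Z/5Z x Z/7Z (order 35) has exactly 35 irreducible complex representations.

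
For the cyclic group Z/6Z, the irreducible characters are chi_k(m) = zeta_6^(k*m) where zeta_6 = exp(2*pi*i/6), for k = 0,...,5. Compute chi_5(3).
chi_5(3) = zeta_6^15 = -1

Working: chi_5(3) = zeta_6^(5*3) = zeta_6^15. Since zeta_6^6 = 1, this equals zeta_6^3 = exp(2*pi*i*3/6) = -1.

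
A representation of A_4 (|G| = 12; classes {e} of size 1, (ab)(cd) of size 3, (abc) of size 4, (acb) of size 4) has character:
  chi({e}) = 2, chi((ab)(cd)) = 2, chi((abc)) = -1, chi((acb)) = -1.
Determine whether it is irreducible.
Not irreducible (reducible): <chi, chi> = 2 > 1.

<chi, chi> = (1/|G|) sum_C |C| * |chi(C)|^2 = (1/12)[1*|2|^2 + 3*|2|^2 + 4*|-1|^2 + 4*|-1|^2]
  = (1/12)[(4) + (12) + (4) + (4)] = 24/12 = 2.
(Exp terms are combined using exp(i*s)*conj(exp(i*t)) = exp(i*(s-t)), and sums of them are collapsed using the identity that for every m > 1 the m distinct m-th roots of unity sum to 0, e.g. 1 + exp(2*I*pi/3) + exp(-2*I*pi/3) = 0.)
A character is irreducible iff <chi, chi> = 1, so this representation is reducible.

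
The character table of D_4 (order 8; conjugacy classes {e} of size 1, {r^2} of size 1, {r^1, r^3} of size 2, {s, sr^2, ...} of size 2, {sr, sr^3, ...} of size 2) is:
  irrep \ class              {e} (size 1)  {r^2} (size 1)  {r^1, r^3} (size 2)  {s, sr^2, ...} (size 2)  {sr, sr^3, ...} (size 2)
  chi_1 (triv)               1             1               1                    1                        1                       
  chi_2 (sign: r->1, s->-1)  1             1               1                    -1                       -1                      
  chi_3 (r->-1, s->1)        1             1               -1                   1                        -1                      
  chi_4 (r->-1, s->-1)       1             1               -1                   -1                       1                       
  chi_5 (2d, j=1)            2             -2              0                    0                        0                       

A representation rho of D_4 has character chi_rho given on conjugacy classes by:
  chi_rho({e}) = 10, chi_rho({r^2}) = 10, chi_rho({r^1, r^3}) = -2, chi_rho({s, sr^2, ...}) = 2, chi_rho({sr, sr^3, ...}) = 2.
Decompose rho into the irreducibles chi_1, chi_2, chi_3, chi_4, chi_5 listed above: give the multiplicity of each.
Multiplicities: chi_1: 3, chi_2: 1, chi_3: 3, chi_4: 3, chi_5: 0.

Details: Use <chi_rho, chi> = (1/|G|) sum_C |C| * chi_rho(C) * conj(chi(C)) with |G| = 8 for each irreducible chi in the table:
  <chi_rho, chi_1> = (1/8)[1*(10)*conj(1) + 1*(10)*conj(1) + 2*(-2)*conj(1) + 2*(2)*conj(1) + 2*(2)*conj(1)]
      = (1/8)[(10) + (10) + (-4) + (4) + (4)] = 24/8 = 3
  <chi_rho, chi_2> = (1/8)[1*(10)*conj(1) + 1*(10)*conj(1) + 2*(-2)*conj(1) + 2*(2)*conj(-1) + 2*(2)*conj(-1)]
      = (1/8)[(10) + (10) + (-4) + (-4) + (-4)] = 8/8 = 1
  <chi_rho, chi_3> = (1/8)[1*(10)*conj(1) + 1*(10)*conj(1) + 2*(-2)*conj(-1) + 2*(2)*conj(1) + 2*(2)*conj(-1)]
      = (1/8)[(10) + (10) + (4) + (4) + (-4)] = 24/8 = 3
  <chi_rho, chi_4> = (1/8)[1*(10)*conj(1) + 1*(10)*conj(1) + 2*(-2)*conj(-1) + 2*(2)*conj(-1) + 2*(2)*conj(1)]
      = (1/8)[(10) + (10) + (4) + (-4) + (4)] = 24/8 = 3
  <chi_rho, chi_5> = (1/8)[1*(10)*conj(2) + 1*(10)*conj(-2) + 2*(-2)*conj(0) + 2*(2)*conj(0) + 2*(2)*conj(0)]
      = (1/8)[(20) + (-20) + (0) + (0) + (0)] = 0/8 = 0
Dimension check: dim(rho) = sum (mult * dim) = 3*1 + 1*1 + 3*1 + 3*1 + 0*2 = 10 = chi_rho(e) = 10.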